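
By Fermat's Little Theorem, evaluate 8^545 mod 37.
By Fermat: 8^{36} ≡ 1 (mod 37). 545 ≡ 5 (mod 36). So 8^{545} ≡ 8^{5} ≡ 23 (mod 37)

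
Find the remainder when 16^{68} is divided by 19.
By Fermat: 16^{18} ≡ 1 (mod 19). 68 = 3×18 + 14. So 16^{68} ≡ 16^{14} ≡ 4 (mod 19)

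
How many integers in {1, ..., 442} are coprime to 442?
192

Prime factorization: 442 = 2 × 13 × 17
Using the formula φ(n) = n × Π(1 - 1/p) for each prime factor p:
φ(442) = 442 × (1 - 1/2) × (1 - 1/13) × (1 - 1/17)
φ(442) = 192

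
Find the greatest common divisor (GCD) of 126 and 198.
18

Using the Euclidean algorithm:
126 = 0 × 198 + 126
198 = 1 × 126 + 72
126 = 1 × 72 + 54
72 = 1 × 54 + 18
54 = 3 × 18 + 0

GCD(126, 198) = 18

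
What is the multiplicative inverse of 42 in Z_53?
24

Using Extended Euclidean Algorithm:
gcd(42, 53) = 1
Bezout coefficients: 42 × 24 + 53 × -19 = 1
So 42 × 24 ≡ 1 (mod 53)
The inverse is 24 mod 53 = 24
Verification: 42 × 24 = 1008 = 19 × 53 + 1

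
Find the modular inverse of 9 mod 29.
9^(-1) ≡ 13 (mod 29). Verification: 9 × 13 = 117 ≡ 1 (mod 29)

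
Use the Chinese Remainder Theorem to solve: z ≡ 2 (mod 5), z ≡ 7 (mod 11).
M = 5 × 11 = 55. M₁ = 11, y₁ ≡ 1 (mod 5). M₂ = 5, y₂ ≡ 9 (mod 11). z = 2×11×1 + 7×5×9 ≡ 7 (mod 55)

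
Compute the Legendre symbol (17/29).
(17/29) = 17^{14} mod 29 = -1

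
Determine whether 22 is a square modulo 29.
By Euler's criterion: 22^{14} ≡ 1 (mod 29). Since this equals 1, 22 is a QR.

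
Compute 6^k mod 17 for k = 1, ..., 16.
g^1, g^2, ..., g^{16} mod 17: {6, 2, 12, 4, 7, 8, 14, 16, 11, 15, 5, 13, 10, 9, 3, 1}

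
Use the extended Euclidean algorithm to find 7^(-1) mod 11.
Extended GCD: 7(-3) + 11(2) = 1. So 7^(-1) ≡ 8 ≡ 8 (mod 11). Verify: 7 × 8 = 56 ≡ 1 (mod 11)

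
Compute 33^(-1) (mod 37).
9

Using Extended Euclidean Algorithm:
gcd(33, 37) = 1
Bezout coefficients: 33 × 9 + 37 × -8 = 1
So 33 × 9 ≡ 1 (mod 37)
The inverse is 9 mod 37 = 9
Verification: 33 × 9 = 297 = 8 × 37 + 1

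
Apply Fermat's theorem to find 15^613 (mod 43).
By Fermat: 15^{42} ≡ 1 (mod 43). 613 ≡ 25 (mod 42). So 15^{613} ≡ 15^{25} ≡ 14 (mod 43)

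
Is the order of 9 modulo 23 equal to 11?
Yes, ord_23(9) = 11.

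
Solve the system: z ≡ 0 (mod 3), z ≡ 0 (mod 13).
M = 3 × 13 = 39. M₁ = 13, y₁ ≡ 1 (mod 3). M₂ = 3, y₂ ≡ 9 (mod 13). z = 0×13×1 + 0×3×9 ≡ 0 (mod 39)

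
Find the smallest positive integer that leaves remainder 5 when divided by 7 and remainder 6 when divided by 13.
M = 7 × 13 = 91. M₁ = 13, y₁ ≡ 6 (mod 7). M₂ = 7, y₂ ≡ 2 (mod 13). y = 5×13×6 + 6×7×2 ≡ 19 (mod 91). The smallest positive such number is 19.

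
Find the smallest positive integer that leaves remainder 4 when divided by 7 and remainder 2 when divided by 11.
M = 7 × 11 = 77. M₁ = 11, y₁ ≡ 2 (mod 7). M₂ = 7, y₂ ≡ 8 (mod 11). y = 4×11×2 + 2×7×8 ≡ 46 (mod 77). The smallest positive such number is 46.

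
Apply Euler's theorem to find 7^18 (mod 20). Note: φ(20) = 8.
By Euler: 7^{8} ≡ 1 (mod 20) since gcd(7, 20) = 1. 18 = 2×8 + 2. So 7^{18} ≡ 7^{2} ≡ 9 (mod 20)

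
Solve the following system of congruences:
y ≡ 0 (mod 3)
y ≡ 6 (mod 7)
6

Using the Chinese Remainder Theorem:
M = product of moduli = 21
For equation 1: M_1 = 7, 7 ≡ 1 (mod 3), inverse of 7 mod 3 is 1 (check: 1 × 1 = 1 ≡ 1 (mod 3))
For equation 2: M_2 = 3, 3 ≡ 3 (mod 7), inverse of 3 mod 7 is 5 (check: 3 × 5 = 15 ≡ 1 (mod 7))
Combine: y ≡ Σ r_i×M_i×(M_i⁻¹ mod m_i) = 0×7×1 + 6×3×5 = 0 + 90 = 90
90 mod 21 = 6
y ≡ 6 (mod 21)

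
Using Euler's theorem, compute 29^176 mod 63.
By Euler: 29^{36} ≡ 1 (mod 63) since gcd(29, 63) = 1. 176 = 4×36 + 32. So 29^{176} ≡ 29^{32} ≡ 22 (mod 63)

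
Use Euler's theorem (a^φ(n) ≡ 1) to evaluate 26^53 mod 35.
By Euler: 26^{24} ≡ 1 (mod 35) since gcd(26, 35) = 1. 53 = 2×24 + 5. So 26^{53} ≡ 26^{5} ≡ 31 (mod 35)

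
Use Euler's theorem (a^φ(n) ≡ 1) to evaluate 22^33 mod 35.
By Euler: 22^{24} ≡ 1 (mod 35) since gcd(22, 35) = 1. 33 = 1×24 + 9. So 22^{33} ≡ 22^{9} ≡ 22 (mod 35)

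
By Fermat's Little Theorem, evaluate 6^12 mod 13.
By Fermat's Little Theorem, 6^{12} ≡ 1 (mod 13) since 13 is prime and gcd(6, 13) = 1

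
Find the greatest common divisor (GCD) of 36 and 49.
1

Using the Euclidean algorithm:
36 = 0 × 49 + 36
49 = 1 × 36 + 13
36 = 2 × 13 + 10
13 = 1 × 10 + 3
10 = 3 × 3 + 1
3 = 3 × 1 + 0

GCD(36, 49) = 1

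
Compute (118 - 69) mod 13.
10

(118 - 69) = 49
49 mod 13 = 10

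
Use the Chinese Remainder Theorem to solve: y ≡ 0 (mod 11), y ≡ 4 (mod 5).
44

Using the Chinese Remainder Theorem:
M = product of moduli = 55
For equation 1: M_1 = 5, 5 ≡ 5 (mod 11), inverse of 5 mod 11 is 9 (check: 5 × 9 = 45 ≡ 1 (mod 11))
For equation 2: M_2 = 11, 11 ≡ 1 (mod 5), inverse of 11 mod 5 is 1 (check: 1 × 1 = 1 ≡ 1 (mod 5))
Combine: y ≡ Σ r_i×M_i×(M_i⁻¹ mod m_i) = 0×5×9 + 4×11×1 = 0 + 44 = 44
44 mod 55 = 44
y ≡ 44 (mod 55)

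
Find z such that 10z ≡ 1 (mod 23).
10^(-1) ≡ 7 (mod 23). Verification: 10 × 7 = 70 ≡ 1 (mod 23)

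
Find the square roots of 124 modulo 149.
The square roots of 124 mod 149 are 71 and 78. Verify: 71² = 5041 ≡ 124 (mod 149)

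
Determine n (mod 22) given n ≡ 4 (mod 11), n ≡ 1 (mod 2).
15

Using the Chinese Remainder Theorem:
M = product of moduli = 22
For equation 1: M_1 = 2, 2 ≡ 2 (mod 11), inverse of 2 mod 11 is 6 (check: 2 × 6 = 12 ≡ 1 (mod 11))
For equation 2: M_2 = 11, 11 ≡ 1 (mod 2), inverse of 11 mod 2 is 1 (check: 1 × 1 = 1 ≡ 1 (mod 2))
Combine: n ≡ Σ r_i×M_i×(M_i⁻¹ mod m_i) = 4×2×6 + 1×11×1 = 48 + 11 = 59
59 mod 22 = 15
n ≡ 15 (mod 22)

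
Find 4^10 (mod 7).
10 = 8 + 2 (binary 1010). Repeated squaring mod 7: 4^1 ≡ 4; 4^2 ≡ 4² = 16 ≡ 2; 4^4 ≡ 2² = 4 ≡ 4; 4^8 ≡ 4² = 16 ≡ 2. Multiply: 4^10 = 4^8 × 4^2 ≡ 2 × 2 (mod 7): 2 × 2 = 4 ≡ 4. So 4^10 ≡ 4 (mod 7).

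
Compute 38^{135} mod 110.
12

Using successive squaring:
Binary expansion of 135: 10000111
Powers of 38 mod 110 (each is the square of the previous):
  38^1 ≡ 38 (mod 110)
  38^2 ≡ 38² = 1444 ≡ 14 (mod 110)
  38^4 ≡ 14² = 196 ≡ 86 (mod 110)
  38^8 ≡ 86² = 7396 ≡ 26 (mod 110)
  38^16 ≡ 26² = 676 ≡ 16 (mod 110)
  38^32 ≡ 16² = 256 ≡ 36 (mod 110)
  38^64 ≡ 36² = 1296 ≡ 86 (mod 110)
  38^128 ≡ 86² = 7396 ≡ 26 (mod 110)
135 = 128 + 4 + 2 + 1, so 38^135 = 38^128 × 38^4 × 38^2 × 38^1 ≡ 26 × 86 × 14 × 38 (mod 110)
Multiplying step by step:
  26 × 86 = 2236 ≡ 36 (mod 110)
  36 × 14 = 504 ≡ 64 (mod 110)
  64 × 38 = 2432 ≡ 12 (mod 110)
Result: 38^135 ≡ 12 (mod 110)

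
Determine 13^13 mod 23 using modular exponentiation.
Using repeated squaring. 13 = 8 + 4 + 1 (binary 1101). Repeated squaring mod 23: 13^1 ≡ 13; 13^2 ≡ 13² = 169 ≡ 8; 13^4 ≡ 8² = 64 ≡ 18; 13^8 ≡ 18² = 324 ≡ 2. Multiply: 13^13 = 13^8 × 13^4 × 13^1 ≡ 2 × 18 × 13 (mod 23): 2 × 18 = 36 ≡ 13; 13 × 13 = 169 ≡ 8. So 13^13 ≡ 8 (mod 23).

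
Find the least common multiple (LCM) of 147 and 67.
9849

First find GCD(147, 67) using the Euclidean algorithm:
147 = 2 × 67 + 13
67 = 5 × 13 + 2
13 = 6 × 2 + 1
2 = 2 × 1 + 0
GCD(147, 67) = 1

LCM formula: LCM(a, b) = (a × b) / GCD(a, b)
LCM(147, 67) = (147 × 67) / 1
LCM(147, 67) = 9849 / 1
LCM(147, 67) = 9849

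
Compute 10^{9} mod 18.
10

Using successive squaring:
Binary expansion of 9: 1001
Powers of 10 mod 18 (each is the square of the previous):
  10^1 ≡ 10 (mod 18)
  10^2 ≡ 10² = 100 ≡ 10 (mod 18)
  10^4 ≡ 10² = 100 ≡ 10 (mod 18)
  10^8 ≡ 10² = 100 ≡ 10 (mod 18)
9 = 8 + 1, so 10^9 = 10^8 × 10^1 ≡ 10 × 10 (mod 18)
Multiplying step by step:
  10 × 10 = 100 ≡ 10 (mod 18)
Result: 10^9 ≡ 10 (mod 18)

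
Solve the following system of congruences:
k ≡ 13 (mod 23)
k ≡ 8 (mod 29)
588

Using the Chinese Remainder Theorem:
M = product of moduli = 667
For equation 1: M_1 = 29, 29 ≡ 6 (mod 23), inverse of 29 mod 23 is 4 (check: 6 × 4 = 24 ≡ 1 (mod 23))
For equation 2: M_2 = 23, 23 ≡ 23 (mod 29), inverse of 23 mod 29 is 24 (check: 23 × 24 = 552 ≡ 1 (mod 29))
Combine: k ≡ Σ r_i×M_i×(M_i⁻¹ mod m_i) = 13×29×4 + 8×23×24 = 1508 + 4416 = 5924
5924 mod 667 = 588
k ≡ 588 (mod 667)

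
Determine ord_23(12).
Powers of 12 mod 23: 12^1≡12, 12^2≡6, 12^3≡3, 12^4≡13, 12^5≡18, 12^6≡9, 12^7≡16, 12^8≡8, 12^9≡4, 12^10≡2, 12^11≡1. Order = 11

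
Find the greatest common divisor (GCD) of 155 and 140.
5

Using the Euclidean algorithm:
155 = 1 × 140 + 15
140 = 9 × 15 + 5
15 = 3 × 5 + 0

GCD(155, 140) = 5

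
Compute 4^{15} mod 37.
11

Using successive squaring:
Binary expansion of 15: 1111
Powers of 4 mod 37 (each is the square of the previous):
  4^1 ≡ 4 (mod 37)
  4^2 ≡ 4² = 16 ≡ 16 (mod 37)
  4^4 ≡ 16² = 256 ≡ 34 (mod 37)
  4^8 ≡ 34² = 1156 ≡ 9 (mod 37)
15 = 8 + 4 + 2 + 1, so 4^15 = 4^8 × 4^4 × 4^2 × 4^1 ≡ 9 × 34 × 16 × 4 (mod 37)
Multiplying step by step:
  9 × 34 = 306 ≡ 10 (mod 37)
  10 × 16 = 160 ≡ 12 (mod 37)
  12 × 4 = 48 ≡ 11 (mod 37)
Result: 4^15 ≡ 11 (mod 37)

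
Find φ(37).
36

Prime factorization: 37 = 37
Using the formula φ(n) = n × Π(1 - 1/p) for each prime factor p:
φ(37) = 37 × (1 - 1/37)
φ(37) = 36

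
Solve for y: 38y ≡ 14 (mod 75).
28

Since gcd(38, 75) = 1 divides 14, a solution exists.
Multiply both sides by the inverse of 38 mod 75:
  38^(-1) mod 75 = 2
  x ≡ 2 × 14 ≡ 28 ≡ 28 (mod 75)
Verification: 38 × 28 = 1064 = 14 × 75 + 14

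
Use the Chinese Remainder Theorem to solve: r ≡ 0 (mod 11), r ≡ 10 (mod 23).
M = 11 × 23 = 253. M₁ = 23, y₁ ≡ 1 (mod 11). M₂ = 11, y₂ ≡ 21 (mod 23). r = 0×23×1 + 10×11×21 ≡ 33 (mod 253)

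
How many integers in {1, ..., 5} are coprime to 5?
4

Prime factorization: 5 = 5
Using the formula φ(n) = n × Π(1 - 1/p) for each prime factor p:
φ(5) = 5 × (1 - 1/5)
φ(5) = 4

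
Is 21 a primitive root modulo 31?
Yes

To verify, check if 21^(30/q) ≢ 1 (mod 31) for each prime divisor q of 30
Divisors of 30 = 30: [1, 2, 3, 5, 6, 10, 15, 30]
  21^(30/2) = 21^15 ≡ 30 (mod 31)
  21^(30/3) = 21^10 ≡ 5 (mod 31)
  21^(30/5) = 21^6 ≡ 2 (mod 31)
Conclusion: 21 is a primitive root modulo 31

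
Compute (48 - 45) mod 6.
3

(48 - 45) = 3
3 mod 6 = 3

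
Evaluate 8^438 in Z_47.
Using Fermat: 8^{46} ≡ 1 (mod 47). 438 ≡ 24 (mod 46). So 8^{438} ≡ 8^{24} ≡ 8 (mod 47)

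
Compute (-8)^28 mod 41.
Using repeated squaring. (-8) ≡ 33 (mod 41). 28 = 16 + 8 + 4 (binary 11100). Repeated squaring mod 41: 33^1 ≡ 33; 33^2 ≡ 33² = 1089 ≡ 23; 33^4 ≡ 23² = 529 ≡ 37; 33^8 ≡ 37² = 1369 ≡ 16; 33^16 ≡ 16² = 256 ≡ 10. Multiply: (-8)^28 ≡ 33^16 × 33^8 × 33^4 ≡ 10 × 16 × 37 (mod 41): 10 × 16 = 160 ≡ 37; 37 × 37 = 1369 ≡ 16. So (-8)^28 ≡ 16 (mod 41).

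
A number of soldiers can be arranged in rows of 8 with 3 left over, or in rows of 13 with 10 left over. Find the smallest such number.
M = 8 × 13 = 104. M₁ = 13, y₁ ≡ 5 (mod 8). M₂ = 8, y₂ ≡ 5 (mod 13). y = 3×13×5 + 10×8×5 ≡ 75 (mod 104). The smallest positive such number is 75.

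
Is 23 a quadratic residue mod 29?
By Euler's criterion: 23^{14} ≡ 1 (mod 29). Since this equals 1, 23 is a QR.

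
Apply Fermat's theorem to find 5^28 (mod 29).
By Fermat's Little Theorem, 5^{28} ≡ 1 (mod 29) since 29 is prime and gcd(5, 29) = 1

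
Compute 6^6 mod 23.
6 = 4 + 2 (binary 110). Repeated squaring mod 23: 6^1 ≡ 6; 6^2 ≡ 6² = 36 ≡ 13; 6^4 ≡ 13² = 169 ≡ 8. Multiply: 6^6 = 6^4 × 6^2 ≡ 8 × 13 (mod 23): 8 × 13 = 104 ≡ 12. So 6^6 ≡ 12 (mod 23).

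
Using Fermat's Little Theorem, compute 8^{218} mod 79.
52

By Fermat's Little Theorem, a^(p-1) ≡ 1 (mod p) for prime p and gcd(a, p) = 1
Here p = 79, so 8^78 ≡ 1 (mod 79)
We can reduce the exponent: 218 mod 78 = 62
So 8^218 ≡ 8^62 (mod 79)
Computing: 8^62 mod 79 = 52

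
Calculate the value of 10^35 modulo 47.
Using repeated squaring. 35 = 32 + 2 + 1 (binary 100011). Repeated squaring mod 47: 10^1 ≡ 10; 10^2 ≡ 10² = 100 ≡ 6; 10^4 ≡ 6² = 36 ≡ 36; 10^8 ≡ 36² = 1296 ≡ 27; 10^16 ≡ 27² = 729 ≡ 24; 10^32 ≡ 24² = 576 ≡ 12. Multiply: 10^35 = 10^32 × 10^2 × 10^1 ≡ 12 × 6 × 10 (mod 47): 12 × 6 = 72 ≡ 25; 25 × 10 = 250 ≡ 15. So 10^35 ≡ 15 (mod 47).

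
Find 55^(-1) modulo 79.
23

Using Extended Euclidean Algorithm:
gcd(55, 79) = 1
Bezout coefficients: 55 × 23 + 79 × -16 = 1
So 55 × 23 ≡ 1 (mod 79)
The inverse is 23 mod 79 = 23
Verification: 55 × 23 = 1265 = 16 × 79 + 1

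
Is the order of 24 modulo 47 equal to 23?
Yes, ord_47(24) = 23.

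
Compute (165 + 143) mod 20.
8

(165 + 143) = 308
308 mod 20 = 8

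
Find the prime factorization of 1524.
2^2 × 3 × 127

Divide by primes starting from smallest:
1524 ÷ 2 = 762
762 ÷ 2 = 381
381 ÷ 3 = 127
127 ÷ 127 = 1

1524 = 2^2 × 3 × 127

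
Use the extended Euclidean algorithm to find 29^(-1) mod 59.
Extended GCD: 29(-2) + 59(1) = 1. So 29^(-1) ≡ 57 ≡ 57 (mod 59). Verify: 29 × 57 = 1653 ≡ 1 (mod 59)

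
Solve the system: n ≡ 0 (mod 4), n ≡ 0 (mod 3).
M = 4 × 3 = 12. M₁ = 3, y₁ ≡ 3 (mod 4). M₂ = 4, y₂ ≡ 1 (mod 3). n = 0×3×3 + 0×4×1 ≡ 0 (mod 12)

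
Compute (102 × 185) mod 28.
26

(102 × 185) = 18870
18870 mod 28 = 26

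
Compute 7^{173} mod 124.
103

Using successive squaring:
Binary expansion of 173: 10101101
Powers of 7 mod 124 (each is the square of the previous):
  7^1 ≡ 7 (mod 124)
  7^2 ≡ 7² = 49 ≡ 49 (mod 124)
  7^4 ≡ 49² = 2401 ≡ 45 (mod 124)
  7^8 ≡ 45² = 2025 ≡ 41 (mod 124)
  7^16 ≡ 41² = 1681 ≡ 69 (mod 124)
  7^32 ≡ 69² = 4761 ≡ 49 (mod 124)
  7^64 ≡ 49² = 2401 ≡ 45 (mod 124)
  7^128 ≡ 45² = 2025 ≡ 41 (mod 124)
173 = 128 + 32 + 8 + 4 + 1, so 7^173 = 7^128 × 7^32 × 7^8 × 7^4 × 7^1 ≡ 41 × 49 × 41 × 45 × 7 (mod 124)
Multiplying step by step:
  41 × 49 = 2009 ≡ 25 (mod 124)
  25 × 41 = 1025 ≡ 33 (mod 124)
  33 × 45 = 1485 ≡ 121 (mod 124)
  121 × 7 = 847 ≡ 103 (mod 124)
Result: 7^173 ≡ 103 (mod 124)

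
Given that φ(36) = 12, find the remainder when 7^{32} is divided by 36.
By Euler: 7^{12} ≡ 1 (mod 36) since gcd(7, 36) = 1. 32 = 2×12 + 8. So 7^{32} ≡ 7^{8} ≡ 13 (mod 36)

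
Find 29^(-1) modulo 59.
57

Using Extended Euclidean Algorithm:
gcd(29, 59) = 1
Bezout coefficients: 29 × -2 + 59 × 1 = 1
So 29 × -2 ≡ 1 (mod 59)
The inverse is -2 mod 59 = 57
Verification: 29 × 57 = 1653 = 28 × 59 + 1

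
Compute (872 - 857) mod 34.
15

(872 - 857) = 15
15 mod 34 = 15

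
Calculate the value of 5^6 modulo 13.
6 = 4 + 2 (binary 110). Repeated squaring mod 13: 5^1 ≡ 5; 5^2 ≡ 5² = 25 ≡ 12; 5^4 ≡ 12² = 144 ≡ 1. Multiply: 5^6 = 5^4 × 5^2 ≡ 1 × 12 (mod 13): 1 × 12 = 12 ≡ 12. So 5^6 ≡ 12 (mod 13).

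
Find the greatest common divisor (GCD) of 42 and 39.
3

Using the Euclidean algorithm:
42 = 1 × 39 + 3
39 = 13 × 3 + 0

GCD(42, 39) = 3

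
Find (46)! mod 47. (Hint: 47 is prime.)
By Wilson's theorem, (46)! ≡ -1 ≡ 46 (mod 47)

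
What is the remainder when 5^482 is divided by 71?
Using Fermat: 5^{70} ≡ 1 (mod 71). 482 ≡ 62 (mod 70). So 5^{482} ≡ 5^{62} ≡ 25 (mod 71)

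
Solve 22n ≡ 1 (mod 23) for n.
22

Using Extended Euclidean Algorithm:
gcd(22, 23) = 1
Bezout coefficients: 22 × -1 + 23 × 1 = 1
So 22 × -1 ≡ 1 (mod 23)
The inverse is -1 mod 23 = 22
Verification: 22 × 22 = 484 = 21 × 23 + 1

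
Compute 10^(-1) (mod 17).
10^(-1) ≡ 12 (mod 17). Verification: 10 × 12 = 120 ≡ 1 (mod 17)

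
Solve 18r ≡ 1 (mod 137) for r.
18^(-1) ≡ 99 (mod 137). Verification: 18 × 99 = 1782 ≡ 1 (mod 137)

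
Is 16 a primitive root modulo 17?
p - 1 = 16 has prime divisors 2. Check 16^(16/q) mod 17 for each: 16^(16/2) = 16^8 ≡ 1 (mod 17). Since 16^8 ≡ 1 (mod 17), the order of 16 divides 8 (in fact the order is 2) ≠ 16, so it is not a primitive root.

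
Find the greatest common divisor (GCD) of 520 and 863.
1

Using the Euclidean algorithm:
520 = 0 × 863 + 520
863 = 1 × 520 + 343
520 = 1 × 343 + 177
343 = 1 × 177 + 166
177 = 1 × 166 + 11
166 = 15 × 11 + 1
11 = 11 × 1 + 0

GCD(520, 863) = 1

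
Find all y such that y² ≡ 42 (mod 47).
The square roots of 42 mod 47 are 18 and 29. Verify: 18² = 324 ≡ 42 (mod 47)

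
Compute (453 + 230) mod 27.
8

(453 + 230) = 683
683 mod 27 = 8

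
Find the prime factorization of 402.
2 × 3 × 67

Divide by primes starting from smallest:
402 ÷ 2 = 201
201 ÷ 3 = 67
67 ÷ 67 = 1

402 = 2 × 3 × 67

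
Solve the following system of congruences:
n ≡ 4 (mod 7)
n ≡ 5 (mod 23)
74

Using the Chinese Remainder Theorem:
M = product of moduli = 161
For equation 1: M_1 = 23, 23 ≡ 2 (mod 7), inverse of 23 mod 7 is 4 (check: 2 × 4 = 8 ≡ 1 (mod 7))
For equation 2: M_2 = 7, 7 ≡ 7 (mod 23), inverse of 7 mod 23 is 10 (check: 7 × 10 = 70 ≡ 1 (mod 23))
Combine: n ≡ Σ r_i×M_i×(M_i⁻¹ mod m_i) = 4×23×4 + 5×7×10 = 368 + 350 = 718
718 mod 161 = 74
n ≡ 74 (mod 161)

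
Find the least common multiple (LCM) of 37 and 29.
1073

First find GCD(37, 29) using the Euclidean algorithm:
37 = 1 × 29 + 8
29 = 3 × 8 + 5
8 = 1 × 5 + 3
5 = 1 × 3 + 2
3 = 1 × 2 + 1
2 = 2 × 1 + 0
GCD(37, 29) = 1

LCM formula: LCM(a, b) = (a × b) / GCD(a, b)
LCM(37, 29) = (37 × 29) / 1
LCM(37, 29) = 1073 / 1
LCM(37, 29) = 1073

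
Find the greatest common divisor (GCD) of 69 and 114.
3

Using the Euclidean algorithm:
69 = 0 × 114 + 69
114 = 1 × 69 + 45
69 = 1 × 45 + 24
45 = 1 × 24 + 21
24 = 1 × 21 + 3
21 = 7 × 3 + 0

GCD(69, 114) = 3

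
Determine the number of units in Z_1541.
1452

Prime factorization: 1541 = 23 × 67
Using the formula φ(n) = n × Π(1 - 1/p) for each prime factor p:
φ(1541) = 1541 × (1 - 1/23) × (1 - 1/67)
φ(1541) = 1452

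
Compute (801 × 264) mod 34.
18

(801 × 264) = 211464
211464 mod 34 = 18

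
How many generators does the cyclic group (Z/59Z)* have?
28

The number of primitive roots modulo p is φ(p-1) = φ(58)
φ(58) = 28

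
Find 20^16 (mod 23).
Using repeated squaring. 16 = 16 (binary 10000). Repeated squaring mod 23: 20^1 ≡ 20; 20^2 ≡ 20² = 400 ≡ 9; 20^4 ≡ 9² = 81 ≡ 12; 20^8 ≡ 12² = 144 ≡ 6; 20^16 ≡ 6² = 36 ≡ 13. So 20^16 ≡ 13 (mod 23).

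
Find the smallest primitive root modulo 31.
p - 1 = 30 has prime divisors 2, 3, 5. h is a primitive root mod 31 iff h^(30/q) ≢ 1 (mod 31) for each such q.
h = 2: 2^15 ≡ 1, 2^10 ≡ 1, 2^6 ≡ 2 (mod 31); 2^15 ≡ 1, so not a primitive root.
h = 3: 3^15 ≡ 30, 3^10 ≡ 25, 3^6 ≡ 16 (mod 31); none is 1, so 3 has order 30 and is a primitive root.
The smallest primitive root mod 31 is g = 3.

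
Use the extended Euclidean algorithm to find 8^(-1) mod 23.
Extended GCD: 8(3) + 23(-1) = 1. So 8^(-1) ≡ 3 ≡ 3 (mod 23). Verify: 8 × 3 = 24 ≡ 1 (mod 23)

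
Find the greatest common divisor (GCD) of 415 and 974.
1

Using the Euclidean algorithm:
415 = 0 × 974 + 415
974 = 2 × 415 + 144
415 = 2 × 144 + 127
144 = 1 × 127 + 17
127 = 7 × 17 + 8
17 = 2 × 8 + 1
8 = 8 × 1 + 0

GCD(415, 974) = 1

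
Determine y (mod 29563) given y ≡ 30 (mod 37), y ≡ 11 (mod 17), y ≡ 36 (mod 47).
15311

Using the Chinese Remainder Theorem:
M = product of moduli = 29563
For equation 1: M_1 = 799, 799 ≡ 22 (mod 37), inverse of 799 mod 37 is 32 (check: 22 × 32 = 704 ≡ 1 (mod 37))
For equation 2: M_2 = 1739, 1739 ≡ 5 (mod 17), inverse of 1739 mod 17 is 7 (check: 5 × 7 = 35 ≡ 1 (mod 17))
For equation 3: M_3 = 629, 629 ≡ 18 (mod 47), inverse of 629 mod 47 is 34 (check: 18 × 34 = 612 ≡ 1 (mod 47))
Combine: y ≡ Σ r_i×M_i×(M_i⁻¹ mod m_i) = 30×799×32 + 11×1739×7 + 36×629×34 = 767040 + 133903 + 769896 = 1670839
1670839 mod 29563 = 15311
y ≡ 15311 (mod 29563)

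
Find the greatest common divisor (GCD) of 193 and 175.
1

Using the Euclidean algorithm:
193 = 1 × 175 + 18
175 = 9 × 18 + 13
18 = 1 × 13 + 5
13 = 2 × 5 + 3
5 = 1 × 3 + 2
3 = 1 × 2 + 1
2 = 2 × 1 + 0

GCD(193, 175) = 1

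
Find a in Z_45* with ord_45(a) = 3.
16 has order 3 mod 45 since 16^{3} ≡ 1 (mod 45) and no smaller power works.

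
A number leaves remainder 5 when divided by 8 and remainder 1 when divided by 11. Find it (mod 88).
M = 8 × 11 = 88. M₁ = 11, y₁ ≡ 3 (mod 8). M₂ = 8, y₂ ≡ 7 (mod 11). r = 5×11×3 + 1×8×7 ≡ 45 (mod 88)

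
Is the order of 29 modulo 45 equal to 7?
No, the actual order is 6, not 7.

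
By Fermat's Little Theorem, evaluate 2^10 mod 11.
By Fermat's Little Theorem, 2^{10} ≡ 1 (mod 11) since 11 is prime and gcd(2, 11) = 1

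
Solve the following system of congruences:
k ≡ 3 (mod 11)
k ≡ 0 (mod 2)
14

Using the Chinese Remainder Theorem:
M = product of moduli = 22
For equation 1: M_1 = 2, 2 ≡ 2 (mod 11), inverse of 2 mod 11 is 6 (check: 2 × 6 = 12 ≡ 1 (mod 11))
For equation 2: M_2 = 11, 11 ≡ 1 (mod 2), inverse of 11 mod 2 is 1 (check: 1 × 1 = 1 ≡ 1 (mod 2))
Combine: k ≡ Σ r_i×M_i×(M_i⁻¹ mod m_i) = 3×2×6 + 0×11×1 = 36 + 0 = 36
36 mod 22 = 14
k ≡ 14 (mod 22)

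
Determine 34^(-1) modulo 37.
34^(-1) ≡ 12 (mod 37). Verification: 34 × 12 = 408 ≡ 1 (mod 37)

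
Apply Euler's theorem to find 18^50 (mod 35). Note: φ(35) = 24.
By Euler: 18^{24} ≡ 1 (mod 35) since gcd(18, 35) = 1. 50 = 2×24 + 2. So 18^{50} ≡ 18^{2} ≡ 9 (mod 35)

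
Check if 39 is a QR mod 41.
By Euler's criterion: 39^{20} ≡ 1 (mod 41). Since this equals 1, 39 is a QR.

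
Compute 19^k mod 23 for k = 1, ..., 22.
g^1, g^2, ..., g^{22} mod 23: {19, 16, 5, 3, 11, 2, 15, 9, 10, 6, 22, 4, 7, 18, 20, 12, 21, 8, 14, 13, 17, 1}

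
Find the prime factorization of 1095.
3 × 5 × 73

Divide by primes starting from smallest:
1095 ÷ 3 = 365
365 ÷ 5 = 73
73 ÷ 73 = 1

1095 = 3 × 5 × 73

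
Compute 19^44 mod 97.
Using repeated squaring. 44 = 32 + 8 + 4 (binary 101100). Repeated squaring mod 97: 19^1 ≡ 19; 19^2 ≡ 19² = 361 ≡ 70; 19^4 ≡ 70² = 4900 ≡ 50; 19^8 ≡ 50² = 2500 ≡ 75; 19^16 ≡ 75² = 5625 ≡ 96; 19^32 ≡ 96² = 9216 ≡ 1. Multiply: 19^44 = 19^32 × 19^8 × 19^4 ≡ 1 × 75 × 50 (mod 97): 1 × 75 = 75 ≡ 75; 75 × 50 = 3750 ≡ 64. So 19^44 ≡ 64 (mod 97).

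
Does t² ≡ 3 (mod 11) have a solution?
By Euler's criterion: 3^{5} ≡ 1 (mod 11). Since this equals 1, 3 is a QR.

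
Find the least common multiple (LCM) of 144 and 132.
1584

First find GCD(144, 132) using the Euclidean algorithm:
144 = 1 × 132 + 12
132 = 11 × 12 + 0
GCD(144, 132) = 12

LCM formula: LCM(a, b) = (a × b) / GCD(a, b)
LCM(144, 132) = (144 × 132) / 12
LCM(144, 132) = 19008 / 12
LCM(144, 132) = 1584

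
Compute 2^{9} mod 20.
12

Using successive squaring:
Binary expansion of 9: 1001
Powers of 2 mod 20 (each is the square of the previous):
  2^1 ≡ 2 (mod 20)
  2^2 ≡ 2² = 4 ≡ 4 (mod 20)
  2^4 ≡ 4² = 16 ≡ 16 (mod 20)
  2^8 ≡ 16² = 256 ≡ 16 (mod 20)
9 = 8 + 1, so 2^9 = 2^8 × 2^1 ≡ 16 × 2 (mod 20)
Multiplying step by step:
  16 × 2 = 32 ≡ 12 (mod 20)
Result: 2^9 ≡ 12 (mod 20)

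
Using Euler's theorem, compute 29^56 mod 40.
By Euler: 29^{16} ≡ 1 (mod 40) since gcd(29, 40) = 1. 56 = 3×16 + 8. So 29^{56} ≡ 29^{8} ≡ 1 (mod 40)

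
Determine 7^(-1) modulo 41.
7^(-1) ≡ 6 (mod 41). Verification: 7 × 6 = 42 ≡ 1 (mod 41)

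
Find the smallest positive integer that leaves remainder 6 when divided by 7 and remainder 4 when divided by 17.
M = 7 × 17 = 119. M₁ = 17, y₁ ≡ 5 (mod 7). M₂ = 7, y₂ ≡ 5 (mod 17). n = 6×17×5 + 4×7×5 ≡ 55 (mod 119). The smallest positive such number is 55.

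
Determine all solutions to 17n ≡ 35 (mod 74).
63

Since gcd(17, 74) = 1 divides 35, a solution exists.
Multiply both sides by the inverse of 17 mod 74:
  17^(-1) mod 74 = 61
  x ≡ 61 × 35 ≡ 2135 ≡ 63 (mod 74)
Verification: 17 × 63 = 1071 = 14 × 74 + 35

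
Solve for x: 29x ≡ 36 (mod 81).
18

Since gcd(29, 81) = 1 divides 36, a solution exists.
Multiply both sides by the inverse of 29 mod 81:
  29^(-1) mod 81 = 14
  x ≡ 14 × 36 ≡ 504 ≡ 18 (mod 81)
Verification: 29 × 18 = 522 = 6 × 81 + 36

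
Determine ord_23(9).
Powers of 9 mod 23: 9^1≡9, 9^2≡12, 9^3≡16, 9^4≡6, 9^5≡8, 9^6≡3, 9^7≡4, 9^8≡13, 9^9≡2, 9^10≡18, 9^11≡1. Order = 11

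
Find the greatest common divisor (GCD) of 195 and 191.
1

Using the Euclidean algorithm:
195 = 1 × 191 + 4
191 = 47 × 4 + 3
4 = 1 × 3 + 1
3 = 3 × 1 + 0

GCD(195, 191) = 1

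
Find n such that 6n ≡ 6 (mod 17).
1

Since gcd(6, 17) = 1 divides 6, a solution exists.
Multiply both sides by the inverse of 6 mod 17:
  6^(-1) mod 17 = 3
  x ≡ 3 × 6 ≡ 18 ≡ 1 (mod 17)
Verification: 6 × 1 = 6 = 0 × 17 + 6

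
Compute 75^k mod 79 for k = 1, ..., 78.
g^1, g^2, ..., g^{78} mod 79: {75, 16, 15, 19, 3, 67, 48, 45, 57, 9, 43, 65, 56, 13, 27, 50, 37, 10, 39, 2, 71, 32, 30, 38, 6, 55, 17, 11, 35, 18, 7, 51, 33, 26, 54, 21, 74, 20, 78, 4, 63, 64, 60, 76, 12, 31, 34, 22, 70, 36, 14, 23, 66, 52, 29, 42, 69, 40, 77, 8, 47, 49, 41, 73, 24, 62, 68, 44, 61, 72, 28, 46, 53, 25, 58, 5, 59, 1}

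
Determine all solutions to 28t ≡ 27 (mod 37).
34

Since gcd(28, 37) = 1 divides 27, a solution exists.
Multiply both sides by the inverse of 28 mod 37:
  28^(-1) mod 37 = 4
  x ≡ 4 × 27 ≡ 108 ≡ 34 (mod 37)
Verification: 28 × 34 = 952 = 25 × 37 + 27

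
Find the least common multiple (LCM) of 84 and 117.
3276

First find GCD(84, 117) using the Euclidean algorithm:
84 = 0 × 117 + 84
117 = 1 × 84 + 33
84 = 2 × 33 + 18
33 = 1 × 18 + 15
18 = 1 × 15 + 3
15 = 5 × 3 + 0
GCD(84, 117) = 3

LCM formula: LCM(a, b) = (a × b) / GCD(a, b)
LCM(84, 117) = (84 × 117) / 3
LCM(84, 117) = 9828 / 3
LCM(84, 117) = 3276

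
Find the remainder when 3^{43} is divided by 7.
By Fermat: 3^{6} ≡ 1 (mod 7). 43 = 7×6 + 1. So 3^{43} ≡ 3^{1} ≡ 3 (mod 7)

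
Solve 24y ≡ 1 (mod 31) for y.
22

Using Extended Euclidean Algorithm:
gcd(24, 31) = 1
Bezout coefficients: 24 × -9 + 31 × 7 = 1
So 24 × -9 ≡ 1 (mod 31)
The inverse is -9 mod 31 = 22
Verification: 24 × 22 = 528 = 17 × 31 + 1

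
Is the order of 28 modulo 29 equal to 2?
Yes, ord_29(28) = 2.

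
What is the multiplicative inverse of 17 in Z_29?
12

Using Extended Euclidean Algorithm:
gcd(17, 29) = 1
Bezout coefficients: 17 × 12 + 29 × -7 = 1
So 17 × 12 ≡ 1 (mod 29)
The inverse is 12 mod 29 = 12
Verification: 17 × 12 = 204 = 7 × 29 + 1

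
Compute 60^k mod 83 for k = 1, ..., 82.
g^1, g^2, ..., g^{82} mod 83: {60, 31, 34, 48, 58, 77, 55, 63, 45, 44, 67, 36, 2, 37, 62, 68, 13, 33, 71, 27, 43, 7, 5, 51, 72, 4, 74, 41, 53, 26, 66, 59, 54, 3, 14, 10, 19, 61, 8, 65, 82, 23, 52, 49, 35, 25, 6, 28, 20, 38, 39, 16, 47, 81, 46, 21, 15, 70, 50, 12, 56, 40, 76, 78, 32, 11, 79, 9, 42, 30, 57, 17, 24, 29, 80, 69, 73, 64, 22, 75, 18, 1}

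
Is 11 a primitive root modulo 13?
Yes

To verify, check if 11^(12/q) ≢ 1 (mod 13) for each prime divisor q of 12
Divisors of 12 = 12: [1, 2, 3, 4, 6, 12]
  11^(12/2) = 11^6 ≡ 12 (mod 13)
  11^(12/3) = 11^4 ≡ 3 (mod 13)
Conclusion: 11 is a primitive root modulo 13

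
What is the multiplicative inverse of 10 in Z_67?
10^(-1) ≡ 47 (mod 67). Verification: 10 × 47 = 470 ≡ 1 (mod 67)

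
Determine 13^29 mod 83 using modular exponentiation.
Using repeated squaring. 29 = 16 + 8 + 4 + 1 (binary 11101). Repeated squaring mod 83: 13^1 ≡ 13; 13^2 ≡ 13² = 169 ≡ 3; 13^4 ≡ 3² = 9 ≡ 9; 13^8 ≡ 9² = 81 ≡ 81; 13^16 ≡ 81² = 6561 ≡ 4. Multiply: 13^29 = 13^16 × 13^8 × 13^4 × 13^1 ≡ 4 × 81 × 9 × 13 (mod 83): 4 × 81 = 324 ≡ 75; 75 × 9 = 675 ≡ 11; 11 × 13 = 143 ≡ 60. So 13^29 ≡ 60 (mod 83).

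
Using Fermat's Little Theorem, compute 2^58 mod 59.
By Fermat's Little Theorem, 2^{58} ≡ 1 (mod 59) since 59 is prime and gcd(2, 59) = 1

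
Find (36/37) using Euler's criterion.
(36/37) = 36^{18} mod 37 = 1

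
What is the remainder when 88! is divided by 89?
By Wilson's theorem, (88)! ≡ -1 ≡ 88 (mod 89)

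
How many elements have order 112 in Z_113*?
Number of primitive roots mod 113 = φ(112) = 48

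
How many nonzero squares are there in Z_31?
For prime 31, there are (p-1)/2 = (31-1)/2 = 15 quadratic residues (excluding 0).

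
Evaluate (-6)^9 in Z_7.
(-6) ≡ 1 (mod 7). 9 = 8 + 1 (binary 1001). Repeated squaring mod 7: 1^1 ≡ 1; 1^2 ≡ 1² = 1 ≡ 1; 1^4 ≡ 1² = 1 ≡ 1; 1^8 ≡ 1² = 1 ≡ 1. Multiply: (-6)^9 ≡ 1^8 × 1^1 ≡ 1 × 1 (mod 7): 1 × 1 = 1 ≡ 1. So (-6)^9 ≡ 1 (mod 7).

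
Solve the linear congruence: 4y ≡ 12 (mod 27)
3

Since gcd(4, 27) = 1 divides 12, a solution exists.
Multiply both sides by the inverse of 4 mod 27:
  4^(-1) mod 27 = 7
  x ≡ 7 × 12 ≡ 84 ≡ 3 (mod 27)
Verification: 4 × 3 = 12 = 0 × 27 + 12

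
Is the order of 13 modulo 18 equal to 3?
Yes, ord_18(13) = 3.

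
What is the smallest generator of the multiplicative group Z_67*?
p - 1 = 66 has prime divisors 2, 3, 11. h is a primitive root mod 67 iff h^(66/q) ≢ 1 (mod 67) for each such q.
h = 2: 2^33 ≡ 66, 2^22 ≡ 37, 2^6 ≡ 64 (mod 67); none is 1, so 2 has order 66 and is a primitive root.
The smallest primitive root mod 67 is g = 2.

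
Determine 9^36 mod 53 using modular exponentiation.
Using repeated squaring. 36 = 32 + 4 (binary 100100). Repeated squaring mod 53: 9^1 ≡ 9; 9^2 ≡ 9² = 81 ≡ 28; 9^4 ≡ 28² = 784 ≡ 42; 9^8 ≡ 42² = 1764 ≡ 15; 9^16 ≡ 15² = 225 ≡ 13; 9^32 ≡ 13² = 169 ≡ 10. Multiply: 9^36 = 9^32 × 9^4 ≡ 10 × 42 (mod 53): 10 × 42 = 420 ≡ 49. So 9^36 ≡ 49 (mod 53).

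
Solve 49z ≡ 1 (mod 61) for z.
49^(-1) ≡ 5 (mod 61). Verification: 49 × 5 = 245 ≡ 1 (mod 61)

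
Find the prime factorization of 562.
2 × 281

Divide by primes starting from smallest:
562 ÷ 2 = 281
281 ÷ 281 = 1

562 = 2 × 281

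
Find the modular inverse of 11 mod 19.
11^(-1) ≡ 7 (mod 19). Verification: 11 × 7 = 77 ≡ 1 (mod 19)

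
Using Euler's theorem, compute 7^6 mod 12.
By Euler: 7^{4} ≡ 1 (mod 12) since gcd(7, 12) = 1. 6 = 1×4 + 2. So 7^{6} ≡ 7^{2} ≡ 1 (mod 12)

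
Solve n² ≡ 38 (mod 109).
The square roots of 38 mod 109 are 16 and 93. Verify: 16² = 256 ≡ 38 (mod 109)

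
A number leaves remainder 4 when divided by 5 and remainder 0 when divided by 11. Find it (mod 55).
M = 5 × 11 = 55. M₁ = 11, y₁ ≡ 1 (mod 5). M₂ = 5, y₂ ≡ 9 (mod 11). m = 4×11×1 + 0×5×9 ≡ 44 (mod 55)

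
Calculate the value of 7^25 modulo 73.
Using repeated squaring. 25 = 16 + 8 + 1 (binary 11001). Repeated squaring mod 73: 7^1 ≡ 7; 7^2 ≡ 7² = 49 ≡ 49; 7^4 ≡ 49² = 2401 ≡ 65; 7^8 ≡ 65² = 4225 ≡ 64; 7^16 ≡ 64² = 4096 ≡ 8. Multiply: 7^25 = 7^16 × 7^8 × 7^1 ≡ 8 × 64 × 7 (mod 73): 8 × 64 = 512 ≡ 1; 1 × 7 = 7 ≡ 7. So 7^25 ≡ 7 (mod 73).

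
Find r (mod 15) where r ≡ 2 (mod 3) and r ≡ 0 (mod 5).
M = 3 × 5 = 15. M₁ = 5, y₁ ≡ 2 (mod 3). M₂ = 3, y₂ ≡ 2 (mod 5). r = 2×5×2 + 0×3×2 ≡ 5 (mod 15)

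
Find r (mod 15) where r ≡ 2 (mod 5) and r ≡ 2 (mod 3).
M = 5 × 3 = 15. M₁ = 3, y₁ ≡ 2 (mod 5). M₂ = 5, y₂ ≡ 2 (mod 3). r = 2×3×2 + 2×5×2 ≡ 2 (mod 15)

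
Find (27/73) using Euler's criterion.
(27/73) = 27^{36} mod 73 = 1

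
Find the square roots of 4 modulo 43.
The square roots of 4 mod 43 are 41 and 2. Verify: 41² = 1681 ≡ 4 (mod 43)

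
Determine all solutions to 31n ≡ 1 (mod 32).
31

Since gcd(31, 32) = 1 divides 1, a solution exists.
Multiply both sides by the inverse of 31 mod 32:
  31^(-1) mod 32 = 31
  x ≡ 31 × 1 ≡ 31 ≡ 31 (mod 32)
Verification: 31 × 31 = 961 = 30 × 32 + 1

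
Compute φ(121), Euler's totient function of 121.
110

Prime factorization: 121 = 11^2
Using the formula φ(n) = n × Π(1 - 1/p) for each prime factor p:
φ(121) = 121 × (1 - 1/11)
φ(121) = 110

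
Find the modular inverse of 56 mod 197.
56^(-1) ≡ 95 (mod 197). Verification: 56 × 95 = 5320 ≡ 1 (mod 197)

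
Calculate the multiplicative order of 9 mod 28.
Powers of 9 mod 28: 9^1≡9, 9^2≡25, 9^3≡1. Order = 3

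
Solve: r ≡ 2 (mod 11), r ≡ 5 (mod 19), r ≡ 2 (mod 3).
M = 11 × 19 × 3 = 627. M₁ = 57, y₁ ≡ 6 (mod 11). M₂ = 33, y₂ ≡ 15 (mod 19). M₃ = 209, y₃ ≡ 2 (mod 3). r = 2×57×6 + 5×33×15 + 2×209×2 ≡ 233 (mod 627)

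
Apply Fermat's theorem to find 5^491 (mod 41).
By Fermat: 5^{40} ≡ 1 (mod 41). 491 ≡ 11 (mod 40). So 5^{491} ≡ 5^{11} ≡ 36 (mod 41)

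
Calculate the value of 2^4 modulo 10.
4 = 4 (binary 100). Repeated squaring mod 10: 2^1 ≡ 2; 2^2 ≡ 2² = 4 ≡ 4; 2^4 ≡ 4² = 16 ≡ 6. So 2^4 ≡ 6 (mod 10).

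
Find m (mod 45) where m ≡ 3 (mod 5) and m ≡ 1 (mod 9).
M = 5 × 9 = 45. M₁ = 9, y₁ ≡ 4 (mod 5). M₂ = 5, y₂ ≡ 2 (mod 9). m = 3×9×4 + 1×5×2 ≡ 28 (mod 45)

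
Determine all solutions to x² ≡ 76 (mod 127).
The square roots of 76 mod 127 are 87 and 40. Verify: 87² = 7569 ≡ 76 (mod 127)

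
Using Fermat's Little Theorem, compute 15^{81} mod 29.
8

By Fermat's Little Theorem, a^(p-1) ≡ 1 (mod p) for prime p and gcd(a, p) = 1
Here p = 29, so 15^28 ≡ 1 (mod 29)
We can reduce the exponent: 81 mod 28 = 25
So 15^81 ≡ 15^25 (mod 29)
Computing: 15^25 mod 29 = 8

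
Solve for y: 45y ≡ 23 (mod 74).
63

Since gcd(45, 74) = 1 divides 23, a solution exists.
Multiply both sides by the inverse of 45 mod 74:
  45^(-1) mod 74 = 51
  x ≡ 51 × 23 ≡ 1173 ≡ 63 (mod 74)
Verification: 45 × 63 = 2835 = 38 × 74 + 23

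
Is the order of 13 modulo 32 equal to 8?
Yes, ord_32(13) = 8.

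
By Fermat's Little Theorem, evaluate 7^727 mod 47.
By Fermat: 7^{46} ≡ 1 (mod 47). 727 ≡ 37 (mod 46). So 7^{727} ≡ 7^{37} ≡ 34 (mod 47)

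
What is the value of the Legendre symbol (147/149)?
(147/149) = 147^{74} mod 149 = -1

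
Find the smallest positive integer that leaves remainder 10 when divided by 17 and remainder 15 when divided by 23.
M = 17 × 23 = 391. M₁ = 23, y₁ ≡ 3 (mod 17). M₂ = 17, y₂ ≡ 19 (mod 23). x = 10×23×3 + 15×17×19 ≡ 61 (mod 391). The smallest positive such number is 61.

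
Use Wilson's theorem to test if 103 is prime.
(102)! mod 103 = 102. Since 102 ≡ -1 (mod 103), 103 is prime.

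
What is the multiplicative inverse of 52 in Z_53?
52^(-1) ≡ 52 (mod 53). Verification: 52 × 52 = 2704 ≡ 1 (mod 53)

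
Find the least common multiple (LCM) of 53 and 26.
1378

First find GCD(53, 26) using the Euclidean algorithm:
53 = 2 × 26 + 1
26 = 26 × 1 + 0
GCD(53, 26) = 1

LCM formula: LCM(a, b) = (a × b) / GCD(a, b)
LCM(53, 26) = (53 × 26) / 1
LCM(53, 26) = 1378 / 1
LCM(53, 26) = 1378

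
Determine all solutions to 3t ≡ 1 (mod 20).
7

Since gcd(3, 20) = 1 divides 1, a solution exists.
Multiply both sides by the inverse of 3 mod 20:
  3^(-1) mod 20 = 7
  x ≡ 7 × 1 ≡ 7 ≡ 7 (mod 20)
Verification: 3 × 7 = 21 = 1 × 20 + 1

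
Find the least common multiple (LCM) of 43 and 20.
860

First find GCD(43, 20) using the Euclidean algorithm:
43 = 2 × 20 + 3
20 = 6 × 3 + 2
3 = 1 × 2 + 1
2 = 2 × 1 + 0
GCD(43, 20) = 1

LCM formula: LCM(a, b) = (a × b) / GCD(a, b)
LCM(43, 20) = (43 × 20) / 1
LCM(43, 20) = 860 / 1
LCM(43, 20) = 860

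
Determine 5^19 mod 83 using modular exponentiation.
Using repeated squaring. 19 = 16 + 2 + 1 (binary 10011). Repeated squaring mod 83: 5^1 ≡ 5; 5^2 ≡ 5² = 25 ≡ 25; 5^4 ≡ 25² = 625 ≡ 44; 5^8 ≡ 44² = 1936 ≡ 27; 5^16 ≡ 27² = 729 ≡ 65. Multiply: 5^19 = 5^16 × 5^2 × 5^1 ≡ 65 × 25 × 5 (mod 83): 65 × 25 = 1625 ≡ 48; 48 × 5 = 240 ≡ 74. So 5^19 ≡ 74 (mod 83).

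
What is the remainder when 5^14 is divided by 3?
Using Fermat: 5^{2} ≡ 1 (mod 3). 14 ≡ 0 (mod 2). So 5^{14} ≡ 5^{0} ≡ 1 (mod 3)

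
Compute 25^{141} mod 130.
25

Using successive squaring:
Binary expansion of 141: 10001101
Powers of 25 mod 130 (each is the square of the previous):
  25^1 ≡ 25 (mod 130)
  25^2 ≡ 25² = 625 ≡ 105 (mod 130)
  25^4 ≡ 105² = 11025 ≡ 105 (mod 130)
  25^8 ≡ 105² = 11025 ≡ 105 (mod 130)
  25^16 ≡ 105² = 11025 ≡ 105 (mod 130)
  25^32 ≡ 105² = 11025 ≡ 105 (mod 130)
  25^64 ≡ 105² = 11025 ≡ 105 (mod 130)
  25^128 ≡ 105² = 11025 ≡ 105 (mod 130)
141 = 128 + 8 + 4 + 1, so 25^141 = 25^128 × 25^8 × 25^4 × 25^1 ≡ 105 × 105 × 105 × 25 (mod 130)
Multiplying step by step:
  105 × 105 = 11025 ≡ 105 (mod 130)
  105 × 105 = 11025 ≡ 105 (mod 130)
  105 × 25 = 2625 ≡ 25 (mod 130)
Result: 25^141 ≡ 25 (mod 130)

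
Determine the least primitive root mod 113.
p - 1 = 112 has prime divisors 2, 7. h is a primitive root mod 113 iff h^(112/q) ≢ 1 (mod 113) for each such q.
h = 2: 2^56 ≡ 1, 2^16 ≡ 109 (mod 113); 2^56 ≡ 1, so not a primitive root.
h = 3: 3^56 ≡ 112, 3^16 ≡ 49 (mod 113); none is 1, so 3 has order 112 and is a primitive root.
The smallest primitive root mod 113 is g = 3.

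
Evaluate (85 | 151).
(85/151) = 85^{75} mod 151 = 1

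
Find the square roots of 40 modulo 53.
The square roots of 40 mod 53 are 27 and 26. Verify: 27² = 729 ≡ 40 (mod 53)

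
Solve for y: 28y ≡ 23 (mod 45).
41

Since gcd(28, 45) = 1 divides 23, a solution exists.
Multiply both sides by the inverse of 28 mod 45:
  28^(-1) mod 45 = 37
  x ≡ 37 × 23 ≡ 851 ≡ 41 (mod 45)
Verification: 28 × 41 = 1148 = 25 × 45 + 23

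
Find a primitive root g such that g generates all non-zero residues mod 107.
p - 1 = 106 has prime divisors 2, 53. h is a primitive root mod 107 iff h^(106/q) ≢ 1 (mod 107) for each such q.
h = 2: 2^53 ≡ 106, 2^2 ≡ 4 (mod 107); none is 1, so 2 has order 106 and is a primitive root.
The smallest primitive root mod 107 is g = 2.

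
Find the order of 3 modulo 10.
Powers of 3 mod 10: 3^1≡3, 3^2≡9, 3^3≡7, 3^4≡1. Order = 4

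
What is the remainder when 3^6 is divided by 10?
6 = 4 + 2 (binary 110). Repeated squaring mod 10: 3^1 ≡ 3; 3^2 ≡ 3² = 9 ≡ 9; 3^4 ≡ 9² = 81 ≡ 1. Multiply: 3^6 = 3^4 × 3^2 ≡ 1 × 9 (mod 10): 1 × 9 = 9 ≡ 9. So 3^6 ≡ 9 (mod 10).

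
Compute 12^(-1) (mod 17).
10

Using Extended Euclidean Algorithm:
gcd(12, 17) = 1
Bezout coefficients: 12 × -7 + 17 × 5 = 1
So 12 × -7 ≡ 1 (mod 17)
The inverse is -7 mod 17 = 10
Verification: 12 × 10 = 120 = 7 × 17 + 1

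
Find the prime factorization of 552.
2^3 × 3 × 23

Divide by primes starting from smallest:
552 ÷ 2 = 276
276 ÷ 2 = 138
138 ÷ 2 = 69
69 ÷ 3 = 23
23 ÷ 23 = 1

552 = 2^3 × 3 × 23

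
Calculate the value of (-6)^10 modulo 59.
(-6) ≡ 53 (mod 59). 10 = 8 + 2 (binary 1010). Repeated squaring mod 59: 53^1 ≡ 53; 53^2 ≡ 53² = 2809 ≡ 36; 53^4 ≡ 36² = 1296 ≡ 57; 53^8 ≡ 57² = 3249 ≡ 4. Multiply: (-6)^10 ≡ 53^8 × 53^2 ≡ 4 × 36 (mod 59): 4 × 36 = 144 ≡ 26. So (-6)^10 ≡ 26 (mod 59).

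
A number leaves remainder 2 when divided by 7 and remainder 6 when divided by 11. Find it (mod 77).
M = 7 × 11 = 77. M₁ = 11, y₁ ≡ 2 (mod 7). M₂ = 7, y₂ ≡ 8 (mod 11). x = 2×11×2 + 6×7×8 ≡ 72 (mod 77)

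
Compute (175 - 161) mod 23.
14

(175 - 161) = 14
14 mod 23 = 14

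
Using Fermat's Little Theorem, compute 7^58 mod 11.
By Fermat: 7^{10} ≡ 1 (mod 11). 58 = 5×10 + 8. So 7^{58} ≡ 7^{8} ≡ 9 (mod 11)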